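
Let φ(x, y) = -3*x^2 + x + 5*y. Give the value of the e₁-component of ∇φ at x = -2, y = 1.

(∇φ)_1 = ∂φ/∂x = -6*x + 1
At (-2, 1): 13.

13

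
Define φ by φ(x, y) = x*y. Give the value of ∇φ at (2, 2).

∂φ/∂x = y
∂φ/∂y = x
∇φ = (y, x)
At (2, 2): (2, 2).

(2, 2)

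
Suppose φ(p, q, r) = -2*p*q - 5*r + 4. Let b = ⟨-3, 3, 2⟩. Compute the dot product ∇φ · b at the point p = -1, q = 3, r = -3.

14

∂φ/∂p = -2*q
∂φ/∂q = -2*p
∂φ/∂r = -5
∇φ at (-1, 3, -3) = (-6, 2, -5)
∇φ · b = (-6)(-3) + (2)(3) + (-5)(2) = 14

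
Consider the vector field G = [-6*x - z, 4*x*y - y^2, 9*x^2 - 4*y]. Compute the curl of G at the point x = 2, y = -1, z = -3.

(-4, -37, -4)

(∇×G)₁ = ∂G₃/∂y − ∂G₂/∂z = -4
(∇×G)₂ = ∂G₁/∂z − ∂G₃/∂x = -18*x - 1
(∇×G)₃ = ∂G₂/∂x − ∂G₁/∂y = 4*y
∇×G = (-4, -18*x - 1, 4*y)
At (2, -1, -3): (-4, -37, -4).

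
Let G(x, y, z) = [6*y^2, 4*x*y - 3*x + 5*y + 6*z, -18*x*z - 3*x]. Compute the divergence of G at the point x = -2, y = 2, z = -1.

33

∂G₁/∂x = 0
∂G₂/∂y = 4*x + 5
∂G₃/∂z = -18*x
∇·G = -14*x + 5
At (-2, 2, -1): 33.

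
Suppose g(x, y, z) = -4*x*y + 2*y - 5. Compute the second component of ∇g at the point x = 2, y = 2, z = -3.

(∇g)_2 = ∂g/∂y = -4*x + 2
At (2, 2, -3): -6.

-6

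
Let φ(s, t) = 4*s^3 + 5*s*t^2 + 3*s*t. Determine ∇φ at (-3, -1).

∂φ/∂s = 12*s^2 + 5*t^2 + 3*t
∂φ/∂t = 10*s*t + 3*s
∇φ = (12*s^2 + 5*t^2 + 3*t, 10*s*t + 3*s)
At (-3, -1): (110, 21).

(110, 21)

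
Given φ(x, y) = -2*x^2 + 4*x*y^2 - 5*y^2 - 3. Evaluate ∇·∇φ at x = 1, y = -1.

∂²φ/∂x² = -4
∂²φ/∂y² = 2*(4*x - 5)
∇²φ = 8*x - 14
At (1, -1): -6.

-6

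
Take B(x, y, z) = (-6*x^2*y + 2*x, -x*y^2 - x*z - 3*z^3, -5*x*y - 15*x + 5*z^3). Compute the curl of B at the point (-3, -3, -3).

(93, 0, 48)

(∇×B)₁ = ∂B₃/∂y − ∂B₂/∂z = -4*x + 9*z^2
(∇×B)₂ = ∂B₁/∂z − ∂B₃/∂x = 5*y + 15
(∇×B)₃ = ∂B₂/∂x − ∂B₁/∂y = 6*x^2 - y^2 - z
∇×B = (-4*x + 9*z^2, 5*y + 15, 6*x^2 - y^2 - z)
At (-3, -3, -3): (93, 0, 48).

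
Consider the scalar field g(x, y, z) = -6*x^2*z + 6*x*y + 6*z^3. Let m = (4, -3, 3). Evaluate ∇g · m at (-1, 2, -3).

∂g/∂x = -12*x*z + 6*y
∂g/∂y = 6*x
∂g/∂z = -6*x^2 + 18*z^2
∇g at (-1, 2, -3) = (-24, -6, 156)
∇g · m = (-24)(4) + (-6)(-3) + (156)(3) = 390

390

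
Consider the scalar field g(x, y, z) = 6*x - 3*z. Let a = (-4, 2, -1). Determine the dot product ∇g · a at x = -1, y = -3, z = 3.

-21

∂g/∂x = 6
∂g/∂y = 0
∂g/∂z = -3
∇g at (-1, -3, 3) = (6, 0, -3)
∇g · a = (6)(-4) + (0)(2) + (-3)(-1) = -21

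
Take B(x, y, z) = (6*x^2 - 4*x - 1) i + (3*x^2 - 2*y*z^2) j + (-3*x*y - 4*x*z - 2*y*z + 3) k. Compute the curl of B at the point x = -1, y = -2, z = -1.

(∇×B)₁ = ∂B₃/∂y − ∂B₂/∂z = -3*x + 4*y*z - 2*z
(∇×B)₂ = ∂B₁/∂z − ∂B₃/∂x = 3*y + 4*z
(∇×B)₃ = ∂B₂/∂x − ∂B₁/∂y = 6*x
∇×B = (-3*x + 4*y*z - 2*z, 3*y + 4*z, 6*x)
At (-1, -2, -1): (13, -10, -6).

(13, -10, -6)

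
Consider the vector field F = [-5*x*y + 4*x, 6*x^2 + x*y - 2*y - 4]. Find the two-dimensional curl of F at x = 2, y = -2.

∂F₂/∂x = 12*x + y
∂F₁/∂y = -5*x
Scalar curl = 17*x + y
At (2, -2): 32.

32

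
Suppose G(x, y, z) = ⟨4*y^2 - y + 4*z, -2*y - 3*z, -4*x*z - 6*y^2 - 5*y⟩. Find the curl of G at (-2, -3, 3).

(∇×G)₁ = ∂G₃/∂y − ∂G₂/∂z = -12*y - 2
(∇×G)₂ = ∂G₁/∂z − ∂G₃/∂x = 4*z + 4
(∇×G)₃ = ∂G₂/∂x − ∂G₁/∂y = -8*y + 1
∇×G = (-12*y - 2, 4*z + 4, -8*y + 1)
At (-2, -3, 3): (34, 16, 25).

(34, 16, 25)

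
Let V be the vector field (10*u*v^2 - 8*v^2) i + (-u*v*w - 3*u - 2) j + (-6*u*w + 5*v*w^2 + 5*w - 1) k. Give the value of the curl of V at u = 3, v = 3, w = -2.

(29, -12, -129)

(∇×V)₁ = ∂V₃/∂v − ∂V₂/∂w = u*v + 5*w^2
(∇×V)₂ = ∂V₁/∂w − ∂V₃/∂u = 6*w
(∇×V)₃ = ∂V₂/∂u − ∂V₁/∂v = -20*u*v - v*w + 16*v - 3
∇×V = (u*v + 5*w^2, 6*w, -20*u*v - v*w + 16*v - 3)
At (3, 3, -2): (29, -12, -129).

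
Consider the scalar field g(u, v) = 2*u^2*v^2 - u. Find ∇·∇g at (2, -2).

32

∂²g/∂u² = 4*v^2
∂²g/∂v² = 4*u^2
∇²g = 4*u^2 + 4*v^2
At (2, -2): 32.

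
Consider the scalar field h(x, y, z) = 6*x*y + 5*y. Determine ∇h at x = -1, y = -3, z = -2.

(-18, -1, 0)

∂h/∂x = 6*y
∂h/∂y = 6*x + 5
∂h/∂z = 0
∇h = (6*y, 6*x + 5, 0)
At (-1, -3, -2): (-18, -1, 0).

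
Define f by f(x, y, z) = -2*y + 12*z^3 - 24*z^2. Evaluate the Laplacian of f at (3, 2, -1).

∂²f/∂x² = 0
∂²f/∂y² = 0
∂²f/∂z² = 24*(3*z - 2)
∇²f = 72*z - 48
At (3, 2, -1): -120.

-120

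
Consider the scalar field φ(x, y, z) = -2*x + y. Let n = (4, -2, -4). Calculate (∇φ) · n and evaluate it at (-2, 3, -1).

∂φ/∂x = -2
∂φ/∂y = 1
∂φ/∂z = 0
∇φ at (-2, 3, -1) = (-2, 1, 0)
∇φ · n = (-2)(4) + (1)(-2) + (0)(-4) = -10

-10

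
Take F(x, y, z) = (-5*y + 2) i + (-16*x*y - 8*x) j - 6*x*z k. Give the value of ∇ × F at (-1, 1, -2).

(∇×F)₁ = ∂F₃/∂y − ∂F₂/∂z = 0
(∇×F)₂ = ∂F₁/∂z − ∂F₃/∂x = 6*z
(∇×F)₃ = ∂F₂/∂x − ∂F₁/∂y = -16*y - 3
∇×F = (0, 6*z, -16*y - 3)
At (-1, 1, -2): (0, -12, -19).

(0, -12, -19)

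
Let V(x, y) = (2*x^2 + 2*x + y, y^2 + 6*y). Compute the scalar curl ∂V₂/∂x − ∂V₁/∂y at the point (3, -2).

∂V₂/∂x = 0
∂V₁/∂y = 1
Scalar curl = -1
At (3, -2): -1.

-1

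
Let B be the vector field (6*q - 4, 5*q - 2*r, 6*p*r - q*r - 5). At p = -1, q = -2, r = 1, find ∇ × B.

(1, -6, -6)

(∇×B)₁ = ∂B₃/∂q − ∂B₂/∂r = -r + 2
(∇×B)₂ = ∂B₁/∂r − ∂B₃/∂p = -6*r
(∇×B)₃ = ∂B₂/∂p − ∂B₁/∂q = -6
∇×B = (-r + 2, -6*r, -6)
At (-1, -2, 1): (1, -6, -6).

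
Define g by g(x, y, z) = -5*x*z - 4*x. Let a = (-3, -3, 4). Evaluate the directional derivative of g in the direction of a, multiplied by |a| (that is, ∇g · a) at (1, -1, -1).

-23

∂g/∂x = -5*z - 4
∂g/∂y = 0
∂g/∂z = -5*x
∇g at (1, -1, -1) = (1, 0, -5)
∇g · a = (1)(-3) + (0)(-3) + (-5)(4) = -23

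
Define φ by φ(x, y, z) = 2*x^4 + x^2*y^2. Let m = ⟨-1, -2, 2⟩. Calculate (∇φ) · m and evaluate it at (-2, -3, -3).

148

∂φ/∂x = 8*x^3 + 2*x*y^2
∂φ/∂y = 2*x^2*y
∂φ/∂z = 0
∇φ at (-2, -3, -3) = (-100, -24, 0)
∇φ · m = (-100)(-1) + (-24)(-2) + (0)(2) = 148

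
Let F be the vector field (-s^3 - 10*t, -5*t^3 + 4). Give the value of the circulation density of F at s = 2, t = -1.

∂F₂/∂s = 0
∂F₁/∂t = -10
Scalar curl = 10
At (2, -1): 10.

10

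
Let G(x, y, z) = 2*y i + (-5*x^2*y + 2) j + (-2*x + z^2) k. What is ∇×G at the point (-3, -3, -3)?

(0, 2, -92)

(∇×G)₁ = ∂G₃/∂y − ∂G₂/∂z = 0
(∇×G)₂ = ∂G₁/∂z − ∂G₃/∂x = 2
(∇×G)₃ = ∂G₂/∂x − ∂G₁/∂y = -10*x*y - 2
∇×G = (0, 2, -10*x*y - 2)
At (-3, -3, -3): (0, 2, -92).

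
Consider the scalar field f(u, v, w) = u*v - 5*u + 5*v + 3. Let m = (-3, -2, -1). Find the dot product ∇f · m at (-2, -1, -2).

∂f/∂u = v - 5
∂f/∂v = u + 5
∂f/∂w = 0
∇f at (-2, -1, -2) = (-6, 3, 0)
∇f · m = (-6)(-3) + (3)(-2) + (0)(-1) = 12

12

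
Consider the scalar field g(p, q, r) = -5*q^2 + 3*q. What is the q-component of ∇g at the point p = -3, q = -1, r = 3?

13

(∇g)_2 = ∂g/∂q = -10*q + 3
At (-3, -1, 3): 13.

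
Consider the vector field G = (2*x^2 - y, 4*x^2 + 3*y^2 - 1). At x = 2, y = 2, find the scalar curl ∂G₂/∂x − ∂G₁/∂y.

∂G₂/∂x = 8*x
∂G₁/∂y = -1
Scalar curl = 8*x + 1
At (2, 2): 17.

17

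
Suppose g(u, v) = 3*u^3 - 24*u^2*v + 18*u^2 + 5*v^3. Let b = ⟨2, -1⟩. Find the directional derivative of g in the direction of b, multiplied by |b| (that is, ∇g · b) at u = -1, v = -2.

∂g/∂u = 9*u^2 - 48*u*v + 36*u
∂g/∂v = -24*u^2 + 15*v^2
∇g at (-1, -2) = (-123, 36)
∇g · b = (-123)(2) + (36)(-1) = -282

-282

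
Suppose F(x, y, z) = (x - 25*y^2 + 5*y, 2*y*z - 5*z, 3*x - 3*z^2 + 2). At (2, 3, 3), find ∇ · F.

∂F₁/∂x = 1
∂F₂/∂y = 2*z
∂F₃/∂z = -6*z
∇·F = -4*z + 1
At (2, 3, 3): -11.

-11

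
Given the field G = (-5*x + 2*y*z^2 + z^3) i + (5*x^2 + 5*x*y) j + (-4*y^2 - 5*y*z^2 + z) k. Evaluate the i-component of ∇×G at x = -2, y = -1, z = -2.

-12

(∇×G)_1 = ∂G₃/∂y − ∂G₂/∂z
= -8*y - 5*z^2 − (0)
= -8*y - 5*z^2
At (-2, -1, -2): -12.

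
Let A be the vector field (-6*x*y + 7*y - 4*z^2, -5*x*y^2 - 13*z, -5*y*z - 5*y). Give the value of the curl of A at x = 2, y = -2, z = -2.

(18, 16, -15)

(∇×A)₁ = ∂A₃/∂y − ∂A₂/∂z = -5*z + 8
(∇×A)₂ = ∂A₁/∂z − ∂A₃/∂x = -8*z
(∇×A)₃ = ∂A₂/∂x − ∂A₁/∂y = 6*x - 5*y^2 - 7
∇×A = (-5*z + 8, -8*z, 6*x - 5*y^2 - 7)
At (2, -2, -2): (18, 16, -15).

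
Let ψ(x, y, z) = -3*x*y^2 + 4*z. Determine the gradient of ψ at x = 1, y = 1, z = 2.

(-3, -6, 4)

∂ψ/∂x = -3*y^2
∂ψ/∂y = -6*x*y
∂ψ/∂z = 4
∇ψ = (-3*y^2, -6*x*y, 4)
At (1, 1, 2): (-3, -6, 4).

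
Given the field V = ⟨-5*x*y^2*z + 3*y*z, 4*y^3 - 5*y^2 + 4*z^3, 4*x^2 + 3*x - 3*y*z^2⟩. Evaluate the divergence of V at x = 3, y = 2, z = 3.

∂V₁/∂x = -5*y^2*z
∂V₂/∂y = 12*y^2 - 10*y
∂V₃/∂z = -6*y*z
∇·V = -5*y^2*z + 12*y^2 - 6*y*z - 10*y
At (3, 2, 3): -68.

-68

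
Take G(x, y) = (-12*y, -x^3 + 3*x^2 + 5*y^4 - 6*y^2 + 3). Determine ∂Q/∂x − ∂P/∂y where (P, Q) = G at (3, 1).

3

∂G₂/∂x = -3*x^2 + 6*x
∂G₁/∂y = -12
Scalar curl = -3*x^2 + 6*x + 12
At (3, 1): 3.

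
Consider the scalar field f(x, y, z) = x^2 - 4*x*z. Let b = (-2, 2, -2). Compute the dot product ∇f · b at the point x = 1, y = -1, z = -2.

-12

∂f/∂x = 2*x - 4*z
∂f/∂y = 0
∂f/∂z = -4*x
∇f at (1, -1, -2) = (10, 0, -4)
∇f · b = (10)(-2) + (0)(2) + (-4)(-2) = -12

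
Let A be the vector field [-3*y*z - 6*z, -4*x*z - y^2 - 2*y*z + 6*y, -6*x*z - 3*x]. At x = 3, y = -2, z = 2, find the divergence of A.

∂A₁/∂x = 0
∂A₂/∂y = -2*y - 2*z + 6
∂A₃/∂z = -6*x
∇·A = -6*x - 2*y - 2*z + 6
At (3, -2, 2): -12.

-12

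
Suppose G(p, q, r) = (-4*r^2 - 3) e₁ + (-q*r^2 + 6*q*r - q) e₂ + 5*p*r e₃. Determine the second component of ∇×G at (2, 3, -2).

(∇×G)_2 = ∂G₁/∂r − ∂G₃/∂p
= -8*r − (5*r)
= -13*r
At (2, 3, -2): 26.

26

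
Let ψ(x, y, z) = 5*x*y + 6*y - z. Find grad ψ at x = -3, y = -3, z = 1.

∂ψ/∂x = 5*y
∂ψ/∂y = 5*x + 6
∂ψ/∂z = -1
∇ψ = (5*y, 5*x + 6, -1)
At (-3, -3, 1): (-15, -9, -1).

(-15, -9, -1)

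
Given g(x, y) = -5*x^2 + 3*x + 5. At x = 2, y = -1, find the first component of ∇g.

-17

(∇g)_1 = ∂g/∂x = -10*x + 3
At (2, -1): -17.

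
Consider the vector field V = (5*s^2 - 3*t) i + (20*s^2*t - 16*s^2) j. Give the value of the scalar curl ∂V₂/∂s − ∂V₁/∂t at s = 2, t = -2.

∂V₂/∂s = 40*s*t - 32*s
∂V₁/∂t = -3
Scalar curl = 40*s*t - 32*s + 3
At (2, -2): -221.

-221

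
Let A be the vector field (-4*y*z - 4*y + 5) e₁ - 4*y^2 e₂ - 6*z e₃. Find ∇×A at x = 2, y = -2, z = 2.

(0, 8, 12)

(∇×A)₁ = ∂A₃/∂y − ∂A₂/∂z = 0
(∇×A)₂ = ∂A₁/∂z − ∂A₃/∂x = -4*y
(∇×A)₃ = ∂A₂/∂x − ∂A₁/∂y = 4*z + 4
∇×A = (0, -4*y, 4*z + 4)
At (2, -2, 2): (0, 8, 12).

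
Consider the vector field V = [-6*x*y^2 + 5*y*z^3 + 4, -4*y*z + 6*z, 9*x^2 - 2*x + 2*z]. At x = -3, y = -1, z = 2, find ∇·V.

-12

∂V₁/∂x = -6*y^2
∂V₂/∂y = -4*z
∂V₃/∂z = 2
∇·V = -6*y^2 - 4*z + 2
At (-3, -1, 2): -12.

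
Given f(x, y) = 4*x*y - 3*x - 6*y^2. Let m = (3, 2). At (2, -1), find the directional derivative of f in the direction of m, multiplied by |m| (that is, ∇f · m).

19

∂f/∂x = 4*y - 3
∂f/∂y = 4*x - 12*y
∇f at (2, -1) = (-7, 20)
∇f · m = (-7)(3) + (20)(2) = 19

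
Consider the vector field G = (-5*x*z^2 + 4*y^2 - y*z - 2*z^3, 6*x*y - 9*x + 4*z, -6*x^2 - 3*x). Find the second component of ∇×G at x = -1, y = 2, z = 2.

-15

(∇×G)_2 = ∂G₁/∂z − ∂G₃/∂x
= -10*x*z - y - 6*z^2 − (-12*x - 3)
= -10*x*z + 12*x - y - 6*z^2 + 3
At (-1, 2, 2): -15.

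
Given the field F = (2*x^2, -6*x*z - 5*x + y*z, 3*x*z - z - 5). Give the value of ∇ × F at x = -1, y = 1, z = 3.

(∇×F)₁ = ∂F₃/∂y − ∂F₂/∂z = 6*x - y
(∇×F)₂ = ∂F₁/∂z − ∂F₃/∂x = -3*z
(∇×F)₃ = ∂F₂/∂x − ∂F₁/∂y = -6*z - 5
∇×F = (6*x - y, -3*z, -6*z - 5)
At (-1, 1, 3): (-7, -9, -23).

(-7, -9, -23)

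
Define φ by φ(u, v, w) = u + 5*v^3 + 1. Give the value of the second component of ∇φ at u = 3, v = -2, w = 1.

(∇φ)_2 = ∂φ/∂v = 15*v^2
At (3, -2, 1): 60.

60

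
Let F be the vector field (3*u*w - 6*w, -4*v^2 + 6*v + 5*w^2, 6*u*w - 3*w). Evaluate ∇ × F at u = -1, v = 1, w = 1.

(∇×F)₁ = ∂F₃/∂v − ∂F₂/∂w = -10*w
(∇×F)₂ = ∂F₁/∂w − ∂F₃/∂u = 3*u - 6*w - 6
(∇×F)₃ = ∂F₂/∂u − ∂F₁/∂v = 0
∇×F = (-10*w, 3*u - 6*w - 6, 0)
At (-1, 1, 1): (-10, -15, 0).

(-10, -15, 0)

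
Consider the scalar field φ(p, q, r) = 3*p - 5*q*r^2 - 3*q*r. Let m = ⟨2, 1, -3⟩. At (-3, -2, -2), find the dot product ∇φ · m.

94

∂φ/∂p = 3
∂φ/∂q = -5*r^2 - 3*r
∂φ/∂r = -10*q*r - 3*q
∇φ at (-3, -2, -2) = (3, -14, -34)
∇φ · m = (3)(2) + (-14)(1) + (-34)(-3) = 94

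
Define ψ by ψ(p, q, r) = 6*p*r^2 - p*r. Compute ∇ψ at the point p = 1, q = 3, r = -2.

∂ψ/∂p = 6*r^2 - r
∂ψ/∂q = 0
∂ψ/∂r = 12*p*r - p
∇ψ = (6*r^2 - r, 0, 12*p*r - p)
At (1, 3, -2): (26, 0, -25).

(26, 0, -25)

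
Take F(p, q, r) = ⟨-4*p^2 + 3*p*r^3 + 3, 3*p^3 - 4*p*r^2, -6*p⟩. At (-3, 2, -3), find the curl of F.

(72, -237, 45)

(∇×F)₁ = ∂F₃/∂q − ∂F₂/∂r = 8*p*r
(∇×F)₂ = ∂F₁/∂r − ∂F₃/∂p = 9*p*r^2 + 6
(∇×F)₃ = ∂F₂/∂p − ∂F₁/∂q = 9*p^2 - 4*r^2
∇×F = (8*p*r, 9*p*r^2 + 6, 9*p^2 - 4*r^2)
At (-3, 2, -3): (72, -237, 45).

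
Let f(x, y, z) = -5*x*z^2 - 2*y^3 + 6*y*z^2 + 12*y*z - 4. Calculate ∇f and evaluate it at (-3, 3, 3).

∂f/∂x = -5*z^2
∂f/∂y = -6*y^2 + 6*z^2 + 12*z
∂f/∂z = -10*x*z + 12*y*z + 12*y
∇f = (-5*z^2, -6*y^2 + 6*z^2 + 12*z, -10*x*z + 12*y*z + 12*y)
At (-3, 3, 3): (-45, 36, 234).

(-45, 36, 234)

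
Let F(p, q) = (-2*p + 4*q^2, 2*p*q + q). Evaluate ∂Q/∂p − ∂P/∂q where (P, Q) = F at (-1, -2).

∂F₂/∂p = 2*q
∂F₁/∂q = 8*q
Scalar curl = -6*q
At (-1, -2): 12.

12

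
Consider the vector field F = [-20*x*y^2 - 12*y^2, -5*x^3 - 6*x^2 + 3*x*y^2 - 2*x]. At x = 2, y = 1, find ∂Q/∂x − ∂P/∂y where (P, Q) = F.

∂F₂/∂x = -15*x^2 - 12*x + 3*y^2 - 2
∂F₁/∂y = -40*x*y - 24*y
Scalar curl = -15*x^2 + 40*x*y - 12*x + 3*y^2 + 24*y - 2
At (2, 1): 21.

21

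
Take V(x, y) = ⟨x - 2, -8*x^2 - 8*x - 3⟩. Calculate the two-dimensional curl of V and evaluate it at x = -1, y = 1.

∂V₂/∂x = -16*x - 8
∂V₁/∂y = 0
Scalar curl = -16*x - 8
At (-1, 1): 8.

8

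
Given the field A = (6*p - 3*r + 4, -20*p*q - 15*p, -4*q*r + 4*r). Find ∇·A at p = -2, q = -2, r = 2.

58

∂A₁/∂p = 6
∂A₂/∂q = -20*p
∂A₃/∂r = -4*q + 4
∇·A = -20*p - 4*q + 10
At (-2, -2, 2): 58.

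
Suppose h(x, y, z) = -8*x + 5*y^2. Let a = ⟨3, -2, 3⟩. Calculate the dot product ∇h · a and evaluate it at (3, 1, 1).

∂h/∂x = -8
∂h/∂y = 10*y
∂h/∂z = 0
∇h at (3, 1, 1) = (-8, 10, 0)
∇h · a = (-8)(3) + (10)(-2) + (0)(3) = -44

-44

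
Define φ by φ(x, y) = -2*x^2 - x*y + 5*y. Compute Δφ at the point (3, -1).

∂²φ/∂x² = -4
∂²φ/∂y² = 0
∇²φ = -4
At (3, -1): -4.

-4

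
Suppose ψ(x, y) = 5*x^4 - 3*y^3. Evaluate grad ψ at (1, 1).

(20, -9)

∂ψ/∂x = 20*x^3
∂ψ/∂y = -9*y^2
∇ψ = (20*x^3, -9*y^2)
At (1, 1): (20, -9).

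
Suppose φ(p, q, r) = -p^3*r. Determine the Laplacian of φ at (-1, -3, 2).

12

∂²φ/∂p² = -6*p*r
∂²φ/∂q² = 0
∂²φ/∂r² = 0
∇²φ = -6*p*r
At (-1, -3, 2): 12.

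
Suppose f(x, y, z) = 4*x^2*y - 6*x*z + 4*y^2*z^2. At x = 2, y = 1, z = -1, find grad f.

∂f/∂x = 8*x*y - 6*z
∂f/∂y = 4*x^2 + 8*y*z^2
∂f/∂z = -6*x + 8*y^2*z
∇f = (8*x*y - 6*z, 4*x^2 + 8*y*z^2, -6*x + 8*y^2*z)
At (2, 1, -1): (22, 24, -20).

(22, 24, -20)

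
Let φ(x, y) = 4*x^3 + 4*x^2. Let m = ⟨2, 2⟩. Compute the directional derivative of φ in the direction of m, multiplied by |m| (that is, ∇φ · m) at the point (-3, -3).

168

∂φ/∂x = 12*x^2 + 8*x
∂φ/∂y = 0
∇φ at (-3, -3) = (84, 0)
∇φ · m = (84)(2) + (0)(2) = 168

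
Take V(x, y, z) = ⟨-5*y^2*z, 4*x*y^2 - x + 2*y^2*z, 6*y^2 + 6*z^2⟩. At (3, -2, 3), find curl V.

(-32, -20, -45)

(∇×V)₁ = ∂V₃/∂y − ∂V₂/∂z = -2*y^2 + 12*y
(∇×V)₂ = ∂V₁/∂z − ∂V₃/∂x = -5*y^2
(∇×V)₃ = ∂V₂/∂x − ∂V₁/∂y = 4*y^2 + 10*y*z - 1
∇×V = (-2*y^2 + 12*y, -5*y^2, 4*y^2 + 10*y*z - 1)
At (3, -2, 3): (-32, -20, -45).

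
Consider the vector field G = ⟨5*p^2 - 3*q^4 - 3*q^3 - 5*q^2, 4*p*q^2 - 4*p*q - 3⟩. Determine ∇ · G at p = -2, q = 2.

-44

∂G₁/∂p = 10*p
∂G₂/∂q = 8*p*q - 4*p
∇·G = 8*p*q + 6*p
At (-2, 2): -44.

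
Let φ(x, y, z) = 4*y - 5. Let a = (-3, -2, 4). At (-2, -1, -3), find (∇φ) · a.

-8

∂φ/∂x = 0
∂φ/∂y = 4
∂φ/∂z = 0
∇φ at (-2, -1, -3) = (0, 4, 0)
∇φ · a = (0)(-3) + (4)(-2) + (0)(4) = -8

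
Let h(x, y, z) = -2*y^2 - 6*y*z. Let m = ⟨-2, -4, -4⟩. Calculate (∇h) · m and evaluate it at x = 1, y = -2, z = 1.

∂h/∂x = 0
∂h/∂y = -4*y - 6*z
∂h/∂z = -6*y
∇h at (1, -2, 1) = (0, 2, 12)
∇h · m = (0)(-2) + (2)(-4) + (12)(-4) = -56

-56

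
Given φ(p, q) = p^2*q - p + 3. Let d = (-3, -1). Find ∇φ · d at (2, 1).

∂φ/∂p = 2*p*q - 1
∂φ/∂q = p^2
∇φ at (2, 1) = (3, 4)
∇φ · d = (3)(-3) + (4)(-1) = -13

-13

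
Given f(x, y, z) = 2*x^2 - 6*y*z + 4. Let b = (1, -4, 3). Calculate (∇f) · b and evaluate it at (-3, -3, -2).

∂f/∂x = 4*x
∂f/∂y = -6*z
∂f/∂z = -6*y
∇f at (-3, -3, -2) = (-12, 12, 18)
∇f · b = (-12)(1) + (12)(-4) + (18)(3) = -6

-6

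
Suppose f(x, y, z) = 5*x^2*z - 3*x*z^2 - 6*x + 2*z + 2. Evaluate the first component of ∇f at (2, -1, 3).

(∇f)_1 = ∂f/∂x = 10*x*z - 3*z^2 - 6
At (2, -1, 3): 27.

27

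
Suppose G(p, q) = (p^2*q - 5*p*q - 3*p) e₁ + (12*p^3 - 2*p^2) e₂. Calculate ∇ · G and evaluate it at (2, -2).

∂G₁/∂p = 2*p*q - 5*q - 3
∂G₂/∂q = 0
∇·G = 2*p*q - 5*q - 3
At (2, -2): -1.

-1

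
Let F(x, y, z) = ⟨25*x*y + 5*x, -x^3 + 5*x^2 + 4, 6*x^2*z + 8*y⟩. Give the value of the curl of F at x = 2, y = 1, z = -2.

(∇×F)₁ = ∂F₃/∂y − ∂F₂/∂z = 8
(∇×F)₂ = ∂F₁/∂z − ∂F₃/∂x = -12*x*z
(∇×F)₃ = ∂F₂/∂x − ∂F₁/∂y = -3*x^2 - 15*x
∇×F = (8, -12*x*z, -3*x^2 - 15*x)
At (2, 1, -2): (8, 48, -42).

(8, 48, -42)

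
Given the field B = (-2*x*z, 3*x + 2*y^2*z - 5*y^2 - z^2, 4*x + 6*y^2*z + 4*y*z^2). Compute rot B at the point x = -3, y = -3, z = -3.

(120, 2, 3)

(∇×B)₁ = ∂B₃/∂y − ∂B₂/∂z = -2*y^2 + 12*y*z + 4*z^2 + 2*z
(∇×B)₂ = ∂B₁/∂z − ∂B₃/∂x = -2*x - 4
(∇×B)₃ = ∂B₂/∂x − ∂B₁/∂y = 3
∇×B = (-2*y^2 + 12*y*z + 4*z^2 + 2*z, -2*x - 4, 3)
At (-3, -3, -3): (120, 2, 3).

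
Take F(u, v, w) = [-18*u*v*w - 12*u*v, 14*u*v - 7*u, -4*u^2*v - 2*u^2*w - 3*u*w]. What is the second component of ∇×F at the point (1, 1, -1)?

-17

(∇×F)_2 = ∂F₁/∂w − ∂F₃/∂u
= -18*u*v − (-8*u*v - 4*u*w - 3*w)
= -10*u*v + 4*u*w + 3*w
At (1, 1, -1): -17.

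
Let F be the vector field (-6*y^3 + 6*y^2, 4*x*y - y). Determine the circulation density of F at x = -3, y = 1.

∂F₂/∂x = 4*y
∂F₁/∂y = -18*y^2 + 12*y
Scalar curl = 18*y^2 - 8*y
At (-3, 1): 10.

10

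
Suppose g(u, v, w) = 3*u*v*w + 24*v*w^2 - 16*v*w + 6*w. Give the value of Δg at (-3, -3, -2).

-144

∂²g/∂u² = 0
∂²g/∂v² = 0
∂²g/∂w² = 48*v
∇²g = 48*v
At (-3, -3, -2): -144.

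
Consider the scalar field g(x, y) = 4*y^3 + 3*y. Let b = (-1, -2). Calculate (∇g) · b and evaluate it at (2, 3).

∂g/∂x = 0
∂g/∂y = 12*y^2 + 3
∇g at (2, 3) = (0, 111)
∇g · b = (0)(-1) + (111)(-2) = -222

-222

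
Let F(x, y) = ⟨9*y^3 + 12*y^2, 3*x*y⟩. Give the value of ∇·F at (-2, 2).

∂F₁/∂x = 0
∂F₂/∂y = 3*x
∇·F = 3*x
At (-2, 2): -6.

-6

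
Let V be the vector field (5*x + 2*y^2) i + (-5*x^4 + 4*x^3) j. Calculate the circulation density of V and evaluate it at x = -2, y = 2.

∂V₂/∂x = -20*x^3 + 12*x^2
∂V₁/∂y = 4*y
Scalar curl = -20*x^3 + 12*x^2 - 4*y
At (-2, 2): 200.

200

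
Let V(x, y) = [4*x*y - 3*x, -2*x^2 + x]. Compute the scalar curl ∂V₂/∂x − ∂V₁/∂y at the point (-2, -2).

17

∂V₂/∂x = -4*x + 1
∂V₁/∂y = 4*x
Scalar curl = -8*x + 1
At (-2, -2): 17.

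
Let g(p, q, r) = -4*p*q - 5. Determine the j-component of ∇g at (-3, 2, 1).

12

(∇g)_2 = ∂g/∂q = -4*p
At (-3, 2, 1): 12.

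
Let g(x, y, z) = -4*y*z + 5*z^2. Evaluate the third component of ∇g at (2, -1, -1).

-6

(∇g)_3 = ∂g/∂z = -4*y + 10*z
At (2, -1, -1): -6.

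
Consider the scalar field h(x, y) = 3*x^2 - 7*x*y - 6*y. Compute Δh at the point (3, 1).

∂²h/∂x² = 6
∂²h/∂y² = 0
∇²h = 6
At (3, 1): 6.

6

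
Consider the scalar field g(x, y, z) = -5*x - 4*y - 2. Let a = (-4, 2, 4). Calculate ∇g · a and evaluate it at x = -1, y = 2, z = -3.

∂g/∂x = -5
∂g/∂y = -4
∂g/∂z = 0
∇g at (-1, 2, -3) = (-5, -4, 0)
∇g · a = (-5)(-4) + (-4)(2) + (0)(4) = 12

12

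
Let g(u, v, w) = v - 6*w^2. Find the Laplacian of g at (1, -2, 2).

-12

∂²g/∂u² = 0
∂²g/∂v² = 0
∂²g/∂w² = -12
∇²g = -12
At (1, -2, 2): -12.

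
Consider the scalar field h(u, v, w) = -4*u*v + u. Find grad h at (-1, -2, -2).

(9, 4, 0)

∂h/∂u = -4*v + 1
∂h/∂v = -4*u
∂h/∂w = 0
∇h = (-4*v + 1, -4*u, 0)
At (-1, -2, -2): (9, 4, 0).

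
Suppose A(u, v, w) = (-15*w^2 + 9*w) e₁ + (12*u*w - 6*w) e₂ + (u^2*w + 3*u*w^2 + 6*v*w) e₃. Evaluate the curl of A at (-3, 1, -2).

(∇×A)₁ = ∂A₃/∂v − ∂A₂/∂w = -12*u + 6*w + 6
(∇×A)₂ = ∂A₁/∂w − ∂A₃/∂u = -2*u*w - 3*w^2 - 30*w + 9
(∇×A)₃ = ∂A₂/∂u − ∂A₁/∂v = 12*w
∇×A = (-12*u + 6*w + 6, -2*u*w - 3*w^2 - 30*w + 9, 12*w)
At (-3, 1, -2): (30, 45, -24).

(30, 45, -24)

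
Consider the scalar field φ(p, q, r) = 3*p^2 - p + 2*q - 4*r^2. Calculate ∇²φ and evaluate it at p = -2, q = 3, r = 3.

∂²φ/∂p² = 6
∂²φ/∂q² = 0
∂²φ/∂r² = -8
∇²φ = -2
At (-2, 3, 3): -2.

-2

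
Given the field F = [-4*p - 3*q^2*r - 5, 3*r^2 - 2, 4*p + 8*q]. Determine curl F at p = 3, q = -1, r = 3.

(-10, -7, -18)

(∇×F)₁ = ∂F₃/∂q − ∂F₂/∂r = -6*r + 8
(∇×F)₂ = ∂F₁/∂r − ∂F₃/∂p = -3*q^2 - 4
(∇×F)₃ = ∂F₂/∂p − ∂F₁/∂q = 6*q*r
∇×F = (-6*r + 8, -3*q^2 - 4, 6*q*r)
At (3, -1, 3): (-10, -7, -18).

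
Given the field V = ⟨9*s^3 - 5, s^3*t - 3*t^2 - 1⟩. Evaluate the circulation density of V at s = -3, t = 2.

∂V₂/∂s = 3*s^2*t
∂V₁/∂t = 0
Scalar curl = 3*s^2*t
At (-3, 2): 54.

54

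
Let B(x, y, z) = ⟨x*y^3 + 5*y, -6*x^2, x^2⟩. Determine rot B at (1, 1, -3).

(0, -2, -20)

(∇×B)₁ = ∂B₃/∂y − ∂B₂/∂z = 0
(∇×B)₂ = ∂B₁/∂z − ∂B₃/∂x = -2*x
(∇×B)₃ = ∂B₂/∂x − ∂B₁/∂y = -3*x*y^2 - 12*x - 5
∇×B = (0, -2*x, -3*x*y^2 - 12*x - 5)
At (1, 1, -3): (0, -2, -20).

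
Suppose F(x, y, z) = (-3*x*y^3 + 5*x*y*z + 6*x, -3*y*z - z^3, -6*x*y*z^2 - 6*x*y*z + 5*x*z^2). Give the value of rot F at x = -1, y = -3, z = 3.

(90, -246, -66)

(∇×F)₁ = ∂F₃/∂y − ∂F₂/∂z = -6*x*z^2 - 6*x*z + 3*y + 3*z^2
(∇×F)₂ = ∂F₁/∂z − ∂F₃/∂x = 5*x*y + 6*y*z^2 + 6*y*z - 5*z^2
(∇×F)₃ = ∂F₂/∂x − ∂F₁/∂y = 9*x*y^2 - 5*x*z
∇×F = (-6*x*z^2 - 6*x*z + 3*y + 3*z^2, 5*x*y + 6*y*z^2 + 6*y*z - 5*z^2, 9*x*y^2 - 5*x*z)
At (-1, -3, 3): (90, -246, -66).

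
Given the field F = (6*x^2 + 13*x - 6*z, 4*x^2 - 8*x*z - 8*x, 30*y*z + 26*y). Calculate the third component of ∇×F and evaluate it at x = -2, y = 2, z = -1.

-16

(∇×F)_3 = ∂F₂/∂x − ∂F₁/∂y
= 8*x - 8*z - 8 − (0)
= 8*x - 8*z - 8
At (-2, 2, -1): -16.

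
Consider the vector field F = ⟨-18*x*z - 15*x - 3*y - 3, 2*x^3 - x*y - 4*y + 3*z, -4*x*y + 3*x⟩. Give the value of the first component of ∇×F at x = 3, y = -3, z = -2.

-15

(∇×F)_1 = ∂F₃/∂y − ∂F₂/∂z
= -4*x − (3)
= -4*x - 3
At (3, -3, -2): -15.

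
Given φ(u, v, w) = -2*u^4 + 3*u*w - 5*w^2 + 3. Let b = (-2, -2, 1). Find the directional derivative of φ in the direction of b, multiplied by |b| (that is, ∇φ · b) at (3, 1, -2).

473

∂φ/∂u = -8*u^3 + 3*w
∂φ/∂v = 0
∂φ/∂w = 3*u - 10*w
∇φ at (3, 1, -2) = (-222, 0, 29)
∇φ · b = (-222)(-2) + (0)(-2) + (29)(1) = 473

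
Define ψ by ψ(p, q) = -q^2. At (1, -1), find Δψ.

∂²ψ/∂p² = 0
∂²ψ/∂q² = -2
∇²ψ = -2
At (1, -1): -2.

-2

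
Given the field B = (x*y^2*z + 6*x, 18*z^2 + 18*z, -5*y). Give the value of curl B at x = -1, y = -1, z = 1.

(-59, -1, -2)

(∇×B)₁ = ∂B₃/∂y − ∂B₂/∂z = -36*z - 23
(∇×B)₂ = ∂B₁/∂z − ∂B₃/∂x = x*y^2
(∇×B)₃ = ∂B₂/∂x − ∂B₁/∂y = -2*x*y*z
∇×B = (-36*z - 23, x*y^2, -2*x*y*z)
At (-1, -1, 1): (-59, -1, -2).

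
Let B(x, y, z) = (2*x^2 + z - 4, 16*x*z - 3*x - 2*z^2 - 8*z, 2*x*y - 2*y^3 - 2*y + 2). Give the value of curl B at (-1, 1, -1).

(∇×B)₁ = ∂B₃/∂y − ∂B₂/∂z = -14*x - 6*y^2 + 4*z + 6
(∇×B)₂ = ∂B₁/∂z − ∂B₃/∂x = -2*y + 1
(∇×B)₃ = ∂B₂/∂x − ∂B₁/∂y = 16*z - 3
∇×B = (-14*x - 6*y^2 + 4*z + 6, -2*y + 1, 16*z - 3)
At (-1, 1, -1): (10, -1, -19).

(10, -1, -19)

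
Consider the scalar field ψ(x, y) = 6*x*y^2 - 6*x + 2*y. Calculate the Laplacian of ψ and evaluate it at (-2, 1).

-24

∂²ψ/∂x² = 0
∂²ψ/∂y² = 12*x
∇²ψ = 12*x
At (-2, 1): -24.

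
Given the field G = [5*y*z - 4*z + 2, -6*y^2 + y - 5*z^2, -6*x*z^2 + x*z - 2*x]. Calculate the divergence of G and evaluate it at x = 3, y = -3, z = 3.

-68

∂G₁/∂x = 0
∂G₂/∂y = -12*y + 1
∂G₃/∂z = -12*x*z + x
∇·G = -12*x*z + x - 12*y + 1
At (3, -3, 3): -68.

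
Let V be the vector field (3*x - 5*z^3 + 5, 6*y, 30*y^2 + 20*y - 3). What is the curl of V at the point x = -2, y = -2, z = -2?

(-100, -60, 0)

(∇×V)₁ = ∂V₃/∂y − ∂V₂/∂z = 60*y + 20
(∇×V)₂ = ∂V₁/∂z − ∂V₃/∂x = -15*z^2
(∇×V)₃ = ∂V₂/∂x − ∂V₁/∂y = 0
∇×V = (60*y + 20, -15*z^2, 0)
At (-2, -2, -2): (-100, -60, 0).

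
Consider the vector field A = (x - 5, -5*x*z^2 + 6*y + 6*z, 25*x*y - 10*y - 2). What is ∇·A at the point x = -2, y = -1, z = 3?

7

∂A₁/∂x = 1
∂A₂/∂y = 6
∂A₃/∂z = 0
∇·A = 7
At (-2, -1, 3): 7.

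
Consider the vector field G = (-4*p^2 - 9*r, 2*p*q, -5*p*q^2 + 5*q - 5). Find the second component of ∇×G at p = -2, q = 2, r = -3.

11

(∇×G)_2 = ∂G₁/∂r − ∂G₃/∂p
= -9 − (-5*q^2)
= 5*q^2 - 9
At (-2, 2, -3): 11.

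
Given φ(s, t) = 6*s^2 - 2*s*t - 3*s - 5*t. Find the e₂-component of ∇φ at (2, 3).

-9

(∇φ)_2 = ∂φ/∂t = -2*s - 5
At (2, 3): -9.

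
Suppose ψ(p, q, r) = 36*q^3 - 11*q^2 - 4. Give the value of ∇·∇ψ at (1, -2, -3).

∂²ψ/∂p² = 0
∂²ψ/∂q² = 2*(108*q - 11)
∂²ψ/∂r² = 0
∇²ψ = 216*q - 22
At (1, -2, -3): -454.

-454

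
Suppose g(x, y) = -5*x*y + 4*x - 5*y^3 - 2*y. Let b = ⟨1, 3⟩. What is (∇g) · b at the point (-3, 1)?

-7

∂g/∂x = -5*y + 4
∂g/∂y = -5*x - 15*y^2 - 2
∇g at (-3, 1) = (-1, -2)
∇g · b = (-1)(1) + (-2)(3) = -7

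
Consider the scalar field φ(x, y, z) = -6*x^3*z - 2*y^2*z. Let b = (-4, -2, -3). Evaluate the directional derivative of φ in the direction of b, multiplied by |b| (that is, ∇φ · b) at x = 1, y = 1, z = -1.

-56

∂φ/∂x = -18*x^2*z
∂φ/∂y = -4*y*z
∂φ/∂z = -6*x^3 - 2*y^2
∇φ at (1, 1, -1) = (18, 4, -8)
∇φ · b = (18)(-4) + (4)(-2) + (-8)(-3) = -56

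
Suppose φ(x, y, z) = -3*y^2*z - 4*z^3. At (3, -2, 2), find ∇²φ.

-60

∂²φ/∂x² = 0
∂²φ/∂y² = -6*z
∂²φ/∂z² = -24*z
∇²φ = -30*z
At (3, -2, 2): -60.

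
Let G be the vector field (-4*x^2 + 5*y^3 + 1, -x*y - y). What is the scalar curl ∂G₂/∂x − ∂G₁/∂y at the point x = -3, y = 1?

∂G₂/∂x = -y
∂G₁/∂y = 15*y^2
Scalar curl = -15*y^2 - y
At (-3, 1): -16.

-16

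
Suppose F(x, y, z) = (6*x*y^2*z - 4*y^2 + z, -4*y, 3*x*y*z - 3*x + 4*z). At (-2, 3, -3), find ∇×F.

(∇×F)₁ = ∂F₃/∂y − ∂F₂/∂z = 3*x*z
(∇×F)₂ = ∂F₁/∂z − ∂F₃/∂x = 6*x*y^2 - 3*y*z + 4
(∇×F)₃ = ∂F₂/∂x − ∂F₁/∂y = -12*x*y*z + 8*y
∇×F = (3*x*z, 6*x*y^2 - 3*y*z + 4, -12*x*y*z + 8*y)
At (-2, 3, -3): (18, -77, -192).

(18, -77, -192)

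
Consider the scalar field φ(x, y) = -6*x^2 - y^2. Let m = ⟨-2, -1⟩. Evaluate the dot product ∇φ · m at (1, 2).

28

∂φ/∂x = -12*x
∂φ/∂y = -2*y
∇φ at (1, 2) = (-12, -4)
∇φ · m = (-12)(-2) + (-4)(-1) = 28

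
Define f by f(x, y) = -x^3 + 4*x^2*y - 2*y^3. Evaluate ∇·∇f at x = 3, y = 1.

∂²f/∂x² = 2*(-3*x + 4*y)
∂²f/∂y² = -12*y
∇²f = -6*x - 4*y
At (3, 1): -22.

-22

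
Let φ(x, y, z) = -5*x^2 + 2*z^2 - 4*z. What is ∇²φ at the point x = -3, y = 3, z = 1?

-6

∂²φ/∂x² = -10
∂²φ/∂y² = 0
∂²φ/∂z² = 4
∇²φ = -6
At (-3, 3, 1): -6.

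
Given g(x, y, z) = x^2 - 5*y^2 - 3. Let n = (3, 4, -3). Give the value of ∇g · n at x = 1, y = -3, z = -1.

∂g/∂x = 2*x
∂g/∂y = -10*y
∂g/∂z = 0
∇g at (1, -3, -1) = (2, 30, 0)
∇g · n = (2)(3) + (30)(4) + (0)(-3) = 126

126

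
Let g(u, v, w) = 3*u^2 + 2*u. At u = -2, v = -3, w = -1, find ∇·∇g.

6

∂²g/∂u² = 6
∂²g/∂v² = 0
∂²g/∂w² = 0
∇²g = 6
At (-2, -3, -1): 6.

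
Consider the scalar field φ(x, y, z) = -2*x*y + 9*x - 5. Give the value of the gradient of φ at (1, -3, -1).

∂φ/∂x = -2*y + 9
∂φ/∂y = -2*x
∂φ/∂z = 0
∇φ = (-2*y + 9, -2*x, 0)
At (1, -3, -1): (15, -2, 0).

(15, -2, 0)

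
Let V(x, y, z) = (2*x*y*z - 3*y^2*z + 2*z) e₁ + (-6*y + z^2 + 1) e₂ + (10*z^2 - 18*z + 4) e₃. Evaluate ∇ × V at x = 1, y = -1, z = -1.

(∇×V)₁ = ∂V₃/∂y − ∂V₂/∂z = -2*z
(∇×V)₂ = ∂V₁/∂z − ∂V₃/∂x = 2*x*y - 3*y^2 + 2
(∇×V)₃ = ∂V₂/∂x − ∂V₁/∂y = -2*x*z + 6*y*z
∇×V = (-2*z, 2*x*y - 3*y^2 + 2, -2*x*z + 6*y*z)
At (1, -1, -1): (2, -3, 8).

(2, -3, 8)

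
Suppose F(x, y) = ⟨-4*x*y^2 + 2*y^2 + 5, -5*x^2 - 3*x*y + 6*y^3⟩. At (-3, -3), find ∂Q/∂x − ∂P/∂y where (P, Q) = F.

∂F₂/∂x = -10*x - 3*y
∂F₁/∂y = -8*x*y + 4*y
Scalar curl = 8*x*y - 10*x - 7*y
At (-3, -3): 123.

123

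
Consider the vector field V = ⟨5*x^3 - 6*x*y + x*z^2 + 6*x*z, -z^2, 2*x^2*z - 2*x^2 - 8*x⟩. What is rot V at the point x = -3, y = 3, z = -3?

(-6, -40, -18)

(∇×V)₁ = ∂V₃/∂y − ∂V₂/∂z = 2*z
(∇×V)₂ = ∂V₁/∂z − ∂V₃/∂x = -2*x*z + 10*x + 8
(∇×V)₃ = ∂V₂/∂x − ∂V₁/∂y = 6*x
∇×V = (2*z, -2*x*z + 10*x + 8, 6*x)
At (-3, 3, -3): (-6, -40, -18).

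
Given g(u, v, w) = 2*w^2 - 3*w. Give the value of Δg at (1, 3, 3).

∂²g/∂u² = 0
∂²g/∂v² = 0
∂²g/∂w² = 4
∇²g = 4
At (1, 3, 3): 4.

4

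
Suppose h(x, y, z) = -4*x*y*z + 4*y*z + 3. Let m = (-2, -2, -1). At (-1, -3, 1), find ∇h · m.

-16

∂h/∂x = -4*y*z
∂h/∂y = -4*x*z + 4*z
∂h/∂z = -4*x*y + 4*y
∇h at (-1, -3, 1) = (12, 8, -24)
∇h · m = (12)(-2) + (8)(-2) + (-24)(-1) = -16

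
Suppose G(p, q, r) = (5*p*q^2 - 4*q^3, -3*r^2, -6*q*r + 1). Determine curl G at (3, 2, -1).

(0, 0, -12)

(∇×G)₁ = ∂G₃/∂q − ∂G₂/∂r = 0
(∇×G)₂ = ∂G₁/∂r − ∂G₃/∂p = 0
(∇×G)₃ = ∂G₂/∂p − ∂G₁/∂q = -10*p*q + 12*q^2
∇×G = (0, 0, -10*p*q + 12*q^2)
At (3, 2, -1): (0, 0, -12).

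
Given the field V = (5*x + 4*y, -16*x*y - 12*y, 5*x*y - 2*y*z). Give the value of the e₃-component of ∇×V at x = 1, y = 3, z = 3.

-52

(∇×V)_3 = ∂V₂/∂x − ∂V₁/∂y
= -16*y − (4)
= -16*y - 4
At (1, 3, 3): -52.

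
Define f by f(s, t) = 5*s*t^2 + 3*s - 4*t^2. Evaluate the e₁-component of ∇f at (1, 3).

(∇f)_1 = ∂f/∂s = 5*t^2 + 3
At (1, 3): 48.

48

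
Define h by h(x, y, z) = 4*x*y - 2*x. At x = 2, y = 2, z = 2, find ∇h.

(6, 8, 0)

∂h/∂x = 4*y - 2
∂h/∂y = 4*x
∂h/∂z = 0
∇h = (4*y - 2, 4*x, 0)
At (2, 2, 2): (6, 8, 0).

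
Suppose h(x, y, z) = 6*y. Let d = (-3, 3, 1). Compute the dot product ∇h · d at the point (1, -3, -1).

18

∂h/∂x = 0
∂h/∂y = 6
∂h/∂z = 0
∇h at (1, -3, -1) = (0, 6, 0)
∇h · d = (0)(-3) + (6)(3) + (0)(1) = 18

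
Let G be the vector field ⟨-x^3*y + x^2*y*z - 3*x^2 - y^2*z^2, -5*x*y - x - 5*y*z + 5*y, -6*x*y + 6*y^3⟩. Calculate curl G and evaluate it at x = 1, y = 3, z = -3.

(∇×G)₁ = ∂G₃/∂y − ∂G₂/∂z = -6*x + 18*y^2 + 5*y
(∇×G)₂ = ∂G₁/∂z − ∂G₃/∂x = x^2*y - 2*y^2*z + 6*y
(∇×G)₃ = ∂G₂/∂x − ∂G₁/∂y = x^3 - x^2*z + 2*y*z^2 - 5*y - 1
∇×G = (-6*x + 18*y^2 + 5*y, x^2*y - 2*y^2*z + 6*y, x^3 - x^2*z + 2*y*z^2 - 5*y - 1)
At (1, 3, -3): (171, 75, 42).

(171, 75, 42)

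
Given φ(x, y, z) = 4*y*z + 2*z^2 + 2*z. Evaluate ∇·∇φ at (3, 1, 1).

∂²φ/∂x² = 0
∂²φ/∂y² = 0
∂²φ/∂z² = 4
∇²φ = 4
At (3, 1, 1): 4.

4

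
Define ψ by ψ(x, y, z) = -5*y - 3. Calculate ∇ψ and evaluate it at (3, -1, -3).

∂ψ/∂x = 0
∂ψ/∂y = -5
∂ψ/∂z = 0
∇ψ = (0, -5, 0)
At (3, -1, -3): (0, -5, 0).

(0, -5, 0)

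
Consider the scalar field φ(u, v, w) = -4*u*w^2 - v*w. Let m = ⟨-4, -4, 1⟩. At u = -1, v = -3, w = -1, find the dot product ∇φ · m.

∂φ/∂u = -4*w^2
∂φ/∂v = -w
∂φ/∂w = -8*u*w - v
∇φ at (-1, -3, -1) = (-4, 1, -5)
∇φ · m = (-4)(-4) + (1)(-4) + (-5)(1) = 7

7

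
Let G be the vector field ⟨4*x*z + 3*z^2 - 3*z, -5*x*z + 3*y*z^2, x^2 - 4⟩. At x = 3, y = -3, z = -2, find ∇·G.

∂G₁/∂x = 4*z
∂G₂/∂y = 3*z^2
∂G₃/∂z = 0
∇·G = 3*z^2 + 4*z
At (3, -3, -2): 4.

4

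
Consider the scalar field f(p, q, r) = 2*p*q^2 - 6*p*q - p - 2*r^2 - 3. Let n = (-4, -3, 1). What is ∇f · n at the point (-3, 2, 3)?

26

∂f/∂p = 2*q^2 - 6*q - 1
∂f/∂q = 4*p*q - 6*p
∂f/∂r = -4*r
∇f at (-3, 2, 3) = (-5, -6, -12)
∇f · n = (-5)(-4) + (-6)(-3) + (-12)(1) = 26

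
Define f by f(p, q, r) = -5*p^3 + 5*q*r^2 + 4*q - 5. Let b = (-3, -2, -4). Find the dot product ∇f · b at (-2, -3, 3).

442

∂f/∂p = -15*p^2
∂f/∂q = 5*r^2 + 4
∂f/∂r = 10*q*r
∇f at (-2, -3, 3) = (-60, 49, -90)
∇f · b = (-60)(-3) + (49)(-2) + (-90)(-4) = 442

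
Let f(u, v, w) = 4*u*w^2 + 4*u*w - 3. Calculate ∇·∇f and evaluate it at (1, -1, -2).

8

∂²f/∂u² = 0
∂²f/∂v² = 0
∂²f/∂w² = 8*u
∇²f = 8*u
At (1, -1, -2): 8.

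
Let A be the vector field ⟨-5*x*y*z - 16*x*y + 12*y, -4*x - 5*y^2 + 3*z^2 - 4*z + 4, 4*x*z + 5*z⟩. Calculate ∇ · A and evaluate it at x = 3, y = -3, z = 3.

∂A₁/∂x = -5*y*z - 16*y
∂A₂/∂y = -10*y
∂A₃/∂z = 4*x + 5
∇·A = 4*x - 5*y*z - 26*y + 5
At (3, -3, 3): 140.

140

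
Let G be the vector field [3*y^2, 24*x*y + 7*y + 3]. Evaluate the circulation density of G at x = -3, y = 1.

∂G₂/∂x = 24*y
∂G₁/∂y = 6*y
Scalar curl = 18*y
At (-3, 1): 18.

18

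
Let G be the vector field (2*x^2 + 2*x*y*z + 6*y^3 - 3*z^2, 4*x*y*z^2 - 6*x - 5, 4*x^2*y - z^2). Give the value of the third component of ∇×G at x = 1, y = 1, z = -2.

(∇×G)_3 = ∂G₂/∂x − ∂G₁/∂y
= 4*y*z^2 - 6 − (2*x*z + 18*y^2)
= -2*x*z - 18*y^2 + 4*y*z^2 - 6
At (1, 1, -2): -4.

-4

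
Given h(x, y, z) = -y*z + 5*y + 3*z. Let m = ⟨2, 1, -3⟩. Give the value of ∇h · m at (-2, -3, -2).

-11

∂h/∂x = 0
∂h/∂y = -z + 5
∂h/∂z = -y + 3
∇h at (-2, -3, -2) = (0, 7, 6)
∇h · m = (0)(2) + (7)(1) + (6)(-3) = -11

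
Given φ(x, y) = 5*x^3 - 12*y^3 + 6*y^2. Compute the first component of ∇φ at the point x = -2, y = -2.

(∇φ)_1 = ∂φ/∂x = 15*x^2
At (-2, -2): 60.

60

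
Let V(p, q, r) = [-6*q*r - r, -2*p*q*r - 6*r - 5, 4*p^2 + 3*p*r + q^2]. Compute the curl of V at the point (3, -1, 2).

(-2, -25, 16)

(∇×V)₁ = ∂V₃/∂q − ∂V₂/∂r = 2*p*q + 2*q + 6
(∇×V)₂ = ∂V₁/∂r − ∂V₃/∂p = -8*p - 6*q - 3*r - 1
(∇×V)₃ = ∂V₂/∂p − ∂V₁/∂q = -2*q*r + 6*r
∇×V = (2*p*q + 2*q + 6, -8*p - 6*q - 3*r - 1, -2*q*r + 6*r)
At (3, -1, 2): (-2, -25, 16).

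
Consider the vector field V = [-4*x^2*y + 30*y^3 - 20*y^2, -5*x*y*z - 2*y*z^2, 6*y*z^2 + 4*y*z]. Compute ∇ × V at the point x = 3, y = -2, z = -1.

(∇×V)₁ = ∂V₃/∂y − ∂V₂/∂z = 5*x*y + 4*y*z + 6*z^2 + 4*z
(∇×V)₂ = ∂V₁/∂z − ∂V₃/∂x = 0
(∇×V)₃ = ∂V₂/∂x − ∂V₁/∂y = 4*x^2 - 90*y^2 - 5*y*z + 40*y
∇×V = (5*x*y + 4*y*z + 6*z^2 + 4*z, 0, 4*x^2 - 90*y^2 - 5*y*z + 40*y)
At (3, -2, -1): (-20, 0, -414).

(-20, 0, -414)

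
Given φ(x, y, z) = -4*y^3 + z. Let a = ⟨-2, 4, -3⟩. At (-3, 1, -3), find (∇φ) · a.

∂φ/∂x = 0
∂φ/∂y = -12*y^2
∂φ/∂z = 1
∇φ at (-3, 1, -3) = (0, -12, 1)
∇φ · a = (0)(-2) + (-12)(4) + (1)(-3) = -51

-51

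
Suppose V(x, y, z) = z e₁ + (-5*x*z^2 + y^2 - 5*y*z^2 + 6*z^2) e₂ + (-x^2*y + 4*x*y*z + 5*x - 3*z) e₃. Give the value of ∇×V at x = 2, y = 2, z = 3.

(∇×V)₁ = ∂V₃/∂y − ∂V₂/∂z = -x^2 + 14*x*z + 10*y*z - 12*z
(∇×V)₂ = ∂V₁/∂z − ∂V₃/∂x = 2*x*y - 4*y*z - 4
(∇×V)₃ = ∂V₂/∂x − ∂V₁/∂y = -5*z^2
∇×V = (-x^2 + 14*x*z + 10*y*z - 12*z, 2*x*y - 4*y*z - 4, -5*z^2)
At (2, 2, 3): (104, -20, -45).

(104, -20, -45)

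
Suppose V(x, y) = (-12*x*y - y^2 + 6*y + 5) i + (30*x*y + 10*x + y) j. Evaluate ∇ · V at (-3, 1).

∂V₁/∂x = -12*y
∂V₂/∂y = 30*x + 1
∇·V = 30*x - 12*y + 1
At (-3, 1): -101.

-101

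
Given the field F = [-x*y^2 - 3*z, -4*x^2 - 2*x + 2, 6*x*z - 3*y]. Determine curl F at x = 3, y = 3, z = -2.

(-3, 9, -8)

(∇×F)₁ = ∂F₃/∂y − ∂F₂/∂z = -3
(∇×F)₂ = ∂F₁/∂z − ∂F₃/∂x = -6*z - 3
(∇×F)₃ = ∂F₂/∂x − ∂F₁/∂y = 2*x*y - 8*x - 2
∇×F = (-3, -6*z - 3, 2*x*y - 8*x - 2)
At (3, 3, -2): (-3, 9, -8).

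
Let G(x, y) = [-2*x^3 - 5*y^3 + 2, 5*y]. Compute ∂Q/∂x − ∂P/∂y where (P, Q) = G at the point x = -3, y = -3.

135

∂G₂/∂x = 0
∂G₁/∂y = -15*y^2
Scalar curl = 15*y^2
At (-3, -3): 135.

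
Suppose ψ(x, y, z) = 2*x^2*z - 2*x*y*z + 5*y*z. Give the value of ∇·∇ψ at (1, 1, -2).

-8

∂²ψ/∂x² = 4*z
∂²ψ/∂y² = 0
∂²ψ/∂z² = 0
∇²ψ = 4*z
At (1, 1, -2): -8.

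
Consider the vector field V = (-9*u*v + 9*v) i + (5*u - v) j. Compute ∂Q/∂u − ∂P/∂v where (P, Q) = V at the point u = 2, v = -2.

∂V₂/∂u = 5
∂V₁/∂v = -9*u + 9
Scalar curl = 9*u - 4
At (2, -2): 14.

14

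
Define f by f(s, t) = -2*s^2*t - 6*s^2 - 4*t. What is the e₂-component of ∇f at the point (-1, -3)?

-6

(∇f)_2 = ∂f/∂t = -2*s^2 - 4
At (-1, -3): -6.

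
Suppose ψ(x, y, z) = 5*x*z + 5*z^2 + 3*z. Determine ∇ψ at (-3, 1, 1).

(5, 0, -2)

∂ψ/∂x = 5*z
∂ψ/∂y = 0
∂ψ/∂z = 5*x + 10*z + 3
∇ψ = (5*z, 0, 5*x + 10*z + 3)
At (-3, 1, 1): (5, 0, -2).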